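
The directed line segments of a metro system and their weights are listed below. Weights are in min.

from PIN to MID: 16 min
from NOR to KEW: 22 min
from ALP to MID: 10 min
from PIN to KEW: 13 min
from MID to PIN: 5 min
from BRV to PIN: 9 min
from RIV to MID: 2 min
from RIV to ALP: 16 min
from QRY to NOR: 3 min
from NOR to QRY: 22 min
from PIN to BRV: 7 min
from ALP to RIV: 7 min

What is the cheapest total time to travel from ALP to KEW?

27 min

Settle nodes by increasing distance from ALP:
ALP: 0
RIV: 7  (via ALP)
MID: 9  (via RIV)
PIN: 14  (via MID)
BRV: 21  (via PIN)
KEW: 27  (via PIN)
Shortest route: ALP–RIV–MID–PIN–KEW = 27 min.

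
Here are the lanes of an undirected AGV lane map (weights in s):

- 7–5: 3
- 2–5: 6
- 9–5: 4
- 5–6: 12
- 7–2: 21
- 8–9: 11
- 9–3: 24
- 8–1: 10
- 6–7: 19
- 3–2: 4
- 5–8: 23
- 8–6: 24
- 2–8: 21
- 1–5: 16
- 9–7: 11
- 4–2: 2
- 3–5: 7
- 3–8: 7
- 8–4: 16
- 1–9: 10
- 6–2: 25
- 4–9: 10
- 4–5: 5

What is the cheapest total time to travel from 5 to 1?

Compare a few routes:
5 → 9 → 1: 4+10 = 14
5 → 7 → 9 → 1: 3+11+10 = 24
5 → 3 → 8 → 1: 7+7+10 = 24
5 → 1: 16 = 16
Cheapest is 5 → 9 → 1 at 14 s.

14 s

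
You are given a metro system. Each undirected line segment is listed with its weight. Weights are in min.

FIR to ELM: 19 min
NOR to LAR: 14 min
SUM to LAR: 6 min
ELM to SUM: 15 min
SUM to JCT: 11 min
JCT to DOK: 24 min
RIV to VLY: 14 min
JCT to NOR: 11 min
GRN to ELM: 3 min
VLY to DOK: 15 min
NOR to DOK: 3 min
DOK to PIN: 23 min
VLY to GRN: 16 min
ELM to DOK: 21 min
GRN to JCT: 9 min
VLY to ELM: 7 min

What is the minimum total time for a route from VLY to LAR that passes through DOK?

32 min

Shortest VLY→DOK: VLY–DOK = 15
Best DOK to LAR: DOK–NOR–LAR costing 17
Total via DOK: 15 + 17 = 32 min.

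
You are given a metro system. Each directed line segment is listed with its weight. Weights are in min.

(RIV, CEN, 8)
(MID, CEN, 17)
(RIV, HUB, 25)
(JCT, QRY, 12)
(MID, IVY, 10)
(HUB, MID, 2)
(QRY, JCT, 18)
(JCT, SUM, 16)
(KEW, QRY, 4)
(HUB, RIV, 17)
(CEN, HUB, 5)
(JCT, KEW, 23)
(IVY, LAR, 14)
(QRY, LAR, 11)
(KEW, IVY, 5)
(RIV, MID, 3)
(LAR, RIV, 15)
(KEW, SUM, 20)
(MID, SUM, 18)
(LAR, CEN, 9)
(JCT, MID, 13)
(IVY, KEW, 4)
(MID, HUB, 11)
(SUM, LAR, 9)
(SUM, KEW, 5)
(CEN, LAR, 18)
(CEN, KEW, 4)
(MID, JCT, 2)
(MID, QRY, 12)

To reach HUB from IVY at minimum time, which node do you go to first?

LAR

Enumerating some paths:
IVY–LAR–RIV–MID–HUB: 14+15+3+11 = 43
IVY–LAR–CEN–HUB: 14+9+5 = 28
IVY–KEW–QRY–LAR–CEN–HUB: 4+4+11+9+5 = 33
IVY–LAR–RIV–CEN–HUB: 14+15+8+5 = 42
Cheapest is IVY–LAR–CEN–HUB at 28 min.
So from IVY the first move is to LAR.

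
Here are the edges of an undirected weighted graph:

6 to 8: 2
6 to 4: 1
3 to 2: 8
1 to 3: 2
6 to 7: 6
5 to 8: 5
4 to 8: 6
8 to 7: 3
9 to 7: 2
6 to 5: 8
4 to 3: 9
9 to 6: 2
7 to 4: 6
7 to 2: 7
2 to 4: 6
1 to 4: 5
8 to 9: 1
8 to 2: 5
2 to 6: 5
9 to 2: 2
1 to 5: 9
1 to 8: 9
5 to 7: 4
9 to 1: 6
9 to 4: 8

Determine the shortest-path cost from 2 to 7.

Candidate routes:
2–9–7: 2+2 = 4
2–9–8–7: 2+1+3 = 6
The minimum is 4 via 2–9–7.

4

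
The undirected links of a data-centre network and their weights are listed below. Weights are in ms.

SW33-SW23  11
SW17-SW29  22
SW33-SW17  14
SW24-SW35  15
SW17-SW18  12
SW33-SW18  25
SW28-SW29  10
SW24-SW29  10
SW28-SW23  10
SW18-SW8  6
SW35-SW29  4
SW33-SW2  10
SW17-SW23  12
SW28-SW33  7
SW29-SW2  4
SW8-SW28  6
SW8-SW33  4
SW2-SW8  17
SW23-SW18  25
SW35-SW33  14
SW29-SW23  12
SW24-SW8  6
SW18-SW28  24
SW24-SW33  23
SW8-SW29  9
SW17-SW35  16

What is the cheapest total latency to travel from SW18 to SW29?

15 ms

Shortest distances from SW18:
SW18: 0
SW8: 6  (via SW18)
SW33: 10  (via SW8)
SW17: 12  (via SW18)
SW24: 12  (via SW8)
SW28: 12  (via SW8)
SW29: 15  (via SW8)
Shortest route: SW18–SW8–SW29 = 15 ms.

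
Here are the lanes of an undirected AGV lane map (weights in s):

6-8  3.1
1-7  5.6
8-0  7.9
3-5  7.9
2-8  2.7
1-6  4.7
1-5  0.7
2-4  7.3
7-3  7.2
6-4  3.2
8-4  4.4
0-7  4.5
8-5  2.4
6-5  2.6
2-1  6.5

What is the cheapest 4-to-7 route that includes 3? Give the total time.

20.9 s

Best 4 to 3: 4–6–5–3 costing 13.7
Best 3 to 7: 3–7 costing 7.2
Total via 3: 13.7 + 7.2 = 20.9 s.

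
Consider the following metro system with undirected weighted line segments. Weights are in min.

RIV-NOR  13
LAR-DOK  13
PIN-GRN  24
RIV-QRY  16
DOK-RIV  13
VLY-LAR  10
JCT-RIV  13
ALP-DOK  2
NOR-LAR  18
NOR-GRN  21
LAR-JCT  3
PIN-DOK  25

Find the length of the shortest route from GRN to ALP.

Enumerating some paths:
GRN–NOR–RIV–JCT–LAR–DOK–ALP: 21+13+13+3+13+2 = 65
GRN–NOR–LAR–DOK–ALP: 21+18+13+2 = 54
GRN–PIN–DOK–ALP: 24+25+2 = 51
GRN–NOR–RIV–DOK–ALP: 21+13+13+2 = 49
Cheapest is GRN–NOR–RIV–DOK–ALP at 49 min.

49 min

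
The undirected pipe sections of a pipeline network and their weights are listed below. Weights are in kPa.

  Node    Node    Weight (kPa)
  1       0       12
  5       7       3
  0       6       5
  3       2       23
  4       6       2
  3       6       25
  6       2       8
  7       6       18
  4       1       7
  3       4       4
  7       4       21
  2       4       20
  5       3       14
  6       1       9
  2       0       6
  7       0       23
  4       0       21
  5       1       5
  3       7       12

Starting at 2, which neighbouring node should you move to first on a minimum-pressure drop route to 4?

6

Candidate routes:
2–0–6–4: 6+5+2 = 13
2–4: 20 = 20
2–6–4: 8+2 = 10
Cheapest is 2–6–4 at 10 kPa.
So from 2 the first move is to 6.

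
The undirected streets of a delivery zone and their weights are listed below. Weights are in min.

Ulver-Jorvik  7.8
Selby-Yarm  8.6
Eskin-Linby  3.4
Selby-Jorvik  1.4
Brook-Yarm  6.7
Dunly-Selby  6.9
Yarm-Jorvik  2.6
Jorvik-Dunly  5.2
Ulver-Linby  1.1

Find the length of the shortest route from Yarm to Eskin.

Running Dijkstra from Yarm:
Yarm: 0
Jorvik: 2.6  (via Yarm)
Selby: 4  (via Jorvik)
Brook: 6.7  (via Yarm)
Dunly: 7.8  (via Jorvik)
Ulver: 10.4  (via Jorvik)
Linby: 11.5  (via Ulver)
Eskin: 14.9  (via Linby)
Shortest route: Yarm → Jorvik → Ulver → Linby → Eskin = 14.9 min.

14.9 min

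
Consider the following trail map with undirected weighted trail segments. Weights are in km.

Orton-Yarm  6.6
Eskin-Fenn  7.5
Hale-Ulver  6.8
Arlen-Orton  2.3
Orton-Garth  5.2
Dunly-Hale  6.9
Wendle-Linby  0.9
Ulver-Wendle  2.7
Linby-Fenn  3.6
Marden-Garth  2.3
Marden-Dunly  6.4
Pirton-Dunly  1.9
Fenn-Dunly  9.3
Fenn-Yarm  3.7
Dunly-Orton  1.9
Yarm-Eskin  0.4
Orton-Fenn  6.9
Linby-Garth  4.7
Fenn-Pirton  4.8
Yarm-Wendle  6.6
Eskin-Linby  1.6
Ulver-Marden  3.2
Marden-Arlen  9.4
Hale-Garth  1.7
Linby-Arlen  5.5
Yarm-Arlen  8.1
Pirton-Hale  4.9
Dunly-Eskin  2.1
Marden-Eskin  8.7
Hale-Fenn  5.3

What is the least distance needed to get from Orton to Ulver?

Candidate routes:
Orton → Arlen → Linby → Wendle → Ulver: 2.3+5.5+0.9+2.7 = 11.4
Orton → Garth → Marden → Ulver: 5.2+2.3+3.2 = 10.7
Orton → Dunly → Eskin → Linby → Wendle → Ulver: 1.9+2.1+1.6+0.9+2.7 = 9.2
The minimum is 9.2 km via Orton → Dunly → Eskin → Linby → Wendle → Ulver.

9.2 km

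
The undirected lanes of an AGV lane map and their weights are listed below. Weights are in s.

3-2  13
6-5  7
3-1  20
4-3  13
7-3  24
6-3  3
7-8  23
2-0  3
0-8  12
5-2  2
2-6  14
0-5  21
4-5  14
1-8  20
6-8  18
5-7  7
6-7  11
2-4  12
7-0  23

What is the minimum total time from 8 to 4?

27 s

Candidate routes:
8 → 0 → 2 → 5 → 4: 12+3+2+14 = 31
8 → 0 → 2 → 4: 12+3+12 = 27
Cheapest is 8 → 0 → 2 → 4 at 27 s.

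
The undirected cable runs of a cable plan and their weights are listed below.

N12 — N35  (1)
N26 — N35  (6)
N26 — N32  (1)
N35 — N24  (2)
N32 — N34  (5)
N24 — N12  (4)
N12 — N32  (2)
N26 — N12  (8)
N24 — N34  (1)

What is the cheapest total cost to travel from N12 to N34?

4

Shortest distances from N12:
N12: 0
N35: 1  (via N12)
N32: 2  (via N12)
N26: 3  (via N32)
N24: 3  (via N35)
N34: 4  (via N24)
Shortest route: N12 → N35 → N24 → N34 = 4.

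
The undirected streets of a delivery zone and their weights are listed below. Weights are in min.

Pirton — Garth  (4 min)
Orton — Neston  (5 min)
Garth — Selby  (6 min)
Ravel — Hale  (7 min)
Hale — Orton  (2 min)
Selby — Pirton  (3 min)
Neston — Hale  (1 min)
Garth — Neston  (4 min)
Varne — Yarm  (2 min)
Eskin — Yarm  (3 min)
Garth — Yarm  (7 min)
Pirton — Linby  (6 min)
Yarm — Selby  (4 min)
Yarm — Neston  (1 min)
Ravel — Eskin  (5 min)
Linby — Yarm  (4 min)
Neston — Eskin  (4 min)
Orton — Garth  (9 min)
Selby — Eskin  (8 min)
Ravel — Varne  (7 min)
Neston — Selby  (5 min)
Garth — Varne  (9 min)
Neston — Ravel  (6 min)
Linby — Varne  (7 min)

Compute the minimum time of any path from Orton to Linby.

8 min

Settle nodes by increasing distance from Orton:
Orton: 0
Hale: 2  (via Orton)
Neston: 3  (via Hale)
Yarm: 4  (via Neston)
Varne: 6  (via Yarm)
Garth: 7  (via Neston)
Eskin: 7  (via Neston)
Linby: 8  (via Yarm)
Shortest route: Orton–Hale–Neston–Yarm–Linby = 8 min.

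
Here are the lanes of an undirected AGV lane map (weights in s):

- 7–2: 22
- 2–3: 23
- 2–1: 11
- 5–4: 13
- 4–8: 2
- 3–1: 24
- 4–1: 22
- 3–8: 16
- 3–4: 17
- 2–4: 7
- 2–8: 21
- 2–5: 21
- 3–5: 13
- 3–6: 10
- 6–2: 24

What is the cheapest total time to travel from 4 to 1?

18 s

Enumerating some paths:
4–1: 22 = 22
4–2–1: 7+11 = 18
Cheapest is 4–2–1 at 18 s.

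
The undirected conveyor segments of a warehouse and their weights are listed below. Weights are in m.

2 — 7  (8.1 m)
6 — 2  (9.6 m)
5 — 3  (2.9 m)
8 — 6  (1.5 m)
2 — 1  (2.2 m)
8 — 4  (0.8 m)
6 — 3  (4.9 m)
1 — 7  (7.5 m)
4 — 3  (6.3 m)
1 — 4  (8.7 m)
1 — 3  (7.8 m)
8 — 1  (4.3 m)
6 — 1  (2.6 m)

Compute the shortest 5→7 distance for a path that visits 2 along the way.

20.7 m

Shortest 5→2: 5–3–6–1–2 = 12.6
Shortest 2→7: 2–7 = 8.1
Total via 2: 12.6 + 8.1 = 20.7 m.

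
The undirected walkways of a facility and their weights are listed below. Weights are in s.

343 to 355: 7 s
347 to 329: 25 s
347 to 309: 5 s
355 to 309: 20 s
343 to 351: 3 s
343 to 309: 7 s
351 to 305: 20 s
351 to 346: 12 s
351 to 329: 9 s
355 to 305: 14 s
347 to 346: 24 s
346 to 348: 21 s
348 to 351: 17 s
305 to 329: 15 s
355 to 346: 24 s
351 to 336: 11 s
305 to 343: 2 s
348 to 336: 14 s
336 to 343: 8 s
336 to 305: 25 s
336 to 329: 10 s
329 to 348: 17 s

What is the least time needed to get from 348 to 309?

Compare a few routes:
348–351–343–309: 17+3+7 = 27
348–336–343–309: 14+8+7 = 29
348–336–351–343–309: 14+11+3+7 = 35
348–329–351–343–309: 17+9+3+7 = 36
Cheapest is 348–351–343–309 at 27 s.

27 s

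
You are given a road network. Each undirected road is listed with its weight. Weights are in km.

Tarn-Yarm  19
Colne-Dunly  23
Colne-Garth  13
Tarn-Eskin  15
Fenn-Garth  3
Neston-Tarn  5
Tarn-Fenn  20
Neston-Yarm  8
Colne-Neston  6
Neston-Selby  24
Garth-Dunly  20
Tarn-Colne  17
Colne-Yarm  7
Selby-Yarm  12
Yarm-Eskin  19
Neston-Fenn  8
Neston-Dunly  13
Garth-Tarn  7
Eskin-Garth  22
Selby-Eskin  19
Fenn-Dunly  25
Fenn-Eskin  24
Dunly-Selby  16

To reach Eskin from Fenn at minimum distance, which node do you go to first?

Eskin

Compare a few routes:
Fenn → Eskin: 24 = 24
Fenn → Garth → Eskin: 3+22 = 25
Cheapest is Fenn → Eskin at 24 km.
So from Fenn the first move is to Eskin.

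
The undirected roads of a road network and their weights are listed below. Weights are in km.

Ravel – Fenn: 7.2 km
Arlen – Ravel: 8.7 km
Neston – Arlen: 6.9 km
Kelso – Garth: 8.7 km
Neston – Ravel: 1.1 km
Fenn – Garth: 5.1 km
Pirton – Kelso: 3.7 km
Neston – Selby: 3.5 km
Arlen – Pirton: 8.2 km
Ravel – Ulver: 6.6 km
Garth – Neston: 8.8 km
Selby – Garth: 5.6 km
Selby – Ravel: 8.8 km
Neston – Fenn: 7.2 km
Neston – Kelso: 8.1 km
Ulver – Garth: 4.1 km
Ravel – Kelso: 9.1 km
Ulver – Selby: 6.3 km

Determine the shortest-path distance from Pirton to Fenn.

Settle nodes by increasing distance from Pirton:
Pirton: 0
Kelso: 3.7  (via Pirton)
Arlen: 8.2  (via Pirton)
Neston: 11.8  (via Kelso)
Garth: 12.4  (via Kelso)
Ravel: 12.8  (via Kelso)
Selby: 15.3  (via Neston)
Ulver: 16.5  (via Garth)
Fenn: 17.5  (via Garth)
Shortest route: Pirton → Kelso → Garth → Fenn = 17.5 km.

17.5 km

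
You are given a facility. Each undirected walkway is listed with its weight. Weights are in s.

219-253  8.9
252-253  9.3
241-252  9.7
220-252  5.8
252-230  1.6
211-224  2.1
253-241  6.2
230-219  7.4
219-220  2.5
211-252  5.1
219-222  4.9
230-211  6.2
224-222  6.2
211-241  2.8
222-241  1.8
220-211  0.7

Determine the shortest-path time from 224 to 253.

11.1 s

Running Dijkstra from 224:
224: 0
211: 2.1  (via 224)
220: 2.8  (via 211)
241: 4.9  (via 211)
219: 5.3  (via 220)
222: 6.2  (via 224)
252: 7.2  (via 211)
230: 8.3  (via 211)
253: 11.1  (via 241)
Shortest route: 224 → 211 → 241 → 253 = 11.1 s.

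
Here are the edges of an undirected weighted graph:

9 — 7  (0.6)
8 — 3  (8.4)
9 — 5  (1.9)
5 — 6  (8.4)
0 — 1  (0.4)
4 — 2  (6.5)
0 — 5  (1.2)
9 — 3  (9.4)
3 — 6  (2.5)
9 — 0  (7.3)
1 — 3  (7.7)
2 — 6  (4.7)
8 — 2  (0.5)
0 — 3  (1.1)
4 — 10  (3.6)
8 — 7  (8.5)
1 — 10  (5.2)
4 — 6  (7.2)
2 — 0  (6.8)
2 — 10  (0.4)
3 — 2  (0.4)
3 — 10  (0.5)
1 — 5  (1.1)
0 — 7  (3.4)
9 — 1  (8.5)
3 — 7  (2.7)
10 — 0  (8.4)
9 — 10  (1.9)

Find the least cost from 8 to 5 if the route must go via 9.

4.7

Shortest 8→9: 8 → 2 → 10 → 9 = 2.8
Best 9 to 5: 9 → 5 costing 1.9
Total via 9: 2.8 + 1.9 = 4.7.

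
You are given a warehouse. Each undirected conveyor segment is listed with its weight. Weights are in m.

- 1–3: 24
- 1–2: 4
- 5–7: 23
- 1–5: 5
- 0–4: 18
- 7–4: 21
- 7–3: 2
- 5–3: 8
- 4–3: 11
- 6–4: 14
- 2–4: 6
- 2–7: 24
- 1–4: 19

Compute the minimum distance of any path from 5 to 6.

Enumerating some paths:
5–1–2–4–6: 5+4+6+14 = 29
5–3–4–6: 8+11+14 = 33
The minimum is 29 m via 5–1–2–4–6.

29 m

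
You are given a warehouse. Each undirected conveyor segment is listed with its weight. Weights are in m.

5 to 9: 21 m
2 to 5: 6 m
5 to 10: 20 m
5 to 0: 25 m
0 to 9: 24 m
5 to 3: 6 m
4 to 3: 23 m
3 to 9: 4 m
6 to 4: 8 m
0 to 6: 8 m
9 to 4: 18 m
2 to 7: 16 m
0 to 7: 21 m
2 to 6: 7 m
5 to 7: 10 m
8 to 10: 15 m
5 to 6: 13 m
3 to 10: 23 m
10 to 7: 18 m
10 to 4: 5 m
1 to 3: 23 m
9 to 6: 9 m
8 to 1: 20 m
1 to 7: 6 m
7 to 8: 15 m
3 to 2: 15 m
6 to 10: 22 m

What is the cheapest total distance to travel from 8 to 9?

35 m

Candidate routes:
8–7–5–3–9: 15+10+6+4 = 35
8–10–4–9: 15+5+18 = 38
8–10–4–6–9: 15+5+8+9 = 37
Cheapest is 8–7–5–3–9 at 35 m.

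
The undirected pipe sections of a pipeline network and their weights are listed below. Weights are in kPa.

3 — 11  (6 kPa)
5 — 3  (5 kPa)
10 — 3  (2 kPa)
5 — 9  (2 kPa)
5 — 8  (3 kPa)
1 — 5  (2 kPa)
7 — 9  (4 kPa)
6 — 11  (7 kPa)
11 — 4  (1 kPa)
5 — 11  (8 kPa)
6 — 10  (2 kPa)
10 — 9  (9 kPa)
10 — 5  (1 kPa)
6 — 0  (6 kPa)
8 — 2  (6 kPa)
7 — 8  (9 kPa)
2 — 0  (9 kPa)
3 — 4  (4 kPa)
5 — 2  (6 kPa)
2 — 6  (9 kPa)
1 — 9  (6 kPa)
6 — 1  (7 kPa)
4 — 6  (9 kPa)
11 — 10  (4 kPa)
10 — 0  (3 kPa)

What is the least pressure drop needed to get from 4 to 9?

Compare a few routes:
4–11–5–9: 1+8+2 = 11
4–11–10–5–9: 1+4+1+2 = 8
4–3–10–5–9: 4+2+1+2 = 9
4–3–5–9: 4+5+2 = 11
Cheapest is 4–11–10–5–9 at 8 kPa.

8 kPa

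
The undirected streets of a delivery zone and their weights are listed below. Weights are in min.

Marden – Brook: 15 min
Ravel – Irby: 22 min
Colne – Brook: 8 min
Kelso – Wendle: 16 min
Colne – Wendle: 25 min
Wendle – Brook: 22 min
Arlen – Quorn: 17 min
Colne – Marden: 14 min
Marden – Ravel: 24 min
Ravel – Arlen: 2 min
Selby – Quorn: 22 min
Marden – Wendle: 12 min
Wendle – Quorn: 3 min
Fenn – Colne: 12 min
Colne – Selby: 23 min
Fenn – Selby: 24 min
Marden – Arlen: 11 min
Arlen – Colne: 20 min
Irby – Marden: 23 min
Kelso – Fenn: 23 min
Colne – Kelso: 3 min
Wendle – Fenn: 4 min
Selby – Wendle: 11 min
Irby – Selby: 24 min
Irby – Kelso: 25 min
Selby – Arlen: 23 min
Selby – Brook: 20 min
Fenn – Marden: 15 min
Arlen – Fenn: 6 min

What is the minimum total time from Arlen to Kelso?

Running Dijkstra from Arlen:
Arlen: 0
Ravel: 2  (via Arlen)
Fenn: 6  (via Arlen)
Wendle: 10  (via Fenn)
Marden: 11  (via Arlen)
Quorn: 13  (via Wendle)
Colne: 18  (via Fenn)
Selby: 21  (via Wendle)
Kelso: 21  (via Colne)
Shortest route: Arlen–Fenn–Colne–Kelso = 21 min.

21 min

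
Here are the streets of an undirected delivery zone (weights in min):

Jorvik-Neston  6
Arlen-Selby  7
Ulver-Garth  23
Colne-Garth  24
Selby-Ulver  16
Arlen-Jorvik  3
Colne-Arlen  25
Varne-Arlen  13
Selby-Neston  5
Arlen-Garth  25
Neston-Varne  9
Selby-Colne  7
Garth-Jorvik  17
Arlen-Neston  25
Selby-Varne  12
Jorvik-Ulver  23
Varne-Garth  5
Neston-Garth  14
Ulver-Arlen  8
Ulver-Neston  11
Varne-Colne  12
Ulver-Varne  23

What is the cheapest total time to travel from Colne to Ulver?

Enumerating some paths:
Colne–Selby–Arlen–Ulver: 7+7+8 = 22
Colne–Selby–Neston–Ulver: 7+5+11 = 23
Colne–Selby–Ulver: 7+16 = 23
Cheapest is Colne–Selby–Arlen–Ulver at 22 min.

22 min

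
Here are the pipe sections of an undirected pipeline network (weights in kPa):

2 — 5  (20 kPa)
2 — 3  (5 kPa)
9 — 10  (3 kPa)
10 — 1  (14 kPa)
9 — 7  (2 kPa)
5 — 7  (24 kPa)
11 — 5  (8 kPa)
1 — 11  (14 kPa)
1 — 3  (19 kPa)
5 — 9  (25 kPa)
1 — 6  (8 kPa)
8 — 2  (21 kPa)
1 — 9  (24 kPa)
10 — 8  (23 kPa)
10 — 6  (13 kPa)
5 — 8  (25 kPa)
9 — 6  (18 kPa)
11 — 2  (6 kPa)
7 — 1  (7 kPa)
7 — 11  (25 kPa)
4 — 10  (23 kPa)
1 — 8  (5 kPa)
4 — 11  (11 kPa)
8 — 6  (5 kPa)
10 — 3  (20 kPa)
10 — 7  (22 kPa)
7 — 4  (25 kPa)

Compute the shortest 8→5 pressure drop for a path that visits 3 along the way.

43 kPa

Shortest 8→3: 8–1–3 = 24
Shortest 3→5: 3–2–11–5 = 19
Total via 3: 24 + 19 = 43 kPa.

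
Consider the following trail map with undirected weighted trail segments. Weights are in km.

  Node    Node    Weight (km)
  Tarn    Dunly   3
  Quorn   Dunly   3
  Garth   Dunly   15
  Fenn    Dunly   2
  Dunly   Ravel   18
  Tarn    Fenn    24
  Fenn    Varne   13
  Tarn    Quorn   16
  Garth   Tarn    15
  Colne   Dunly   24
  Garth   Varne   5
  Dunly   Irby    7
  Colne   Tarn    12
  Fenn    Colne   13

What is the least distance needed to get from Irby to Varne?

22 km

Shortest distances from Irby:
Irby: 0
Dunly: 7  (via Irby)
Fenn: 9  (via Dunly)
Quorn: 10  (via Dunly)
Tarn: 10  (via Dunly)
Garth: 22  (via Dunly)
Colne: 22  (via Fenn)
Varne: 22  (via Fenn)
Shortest route: Irby–Dunly–Fenn–Varne = 22 km.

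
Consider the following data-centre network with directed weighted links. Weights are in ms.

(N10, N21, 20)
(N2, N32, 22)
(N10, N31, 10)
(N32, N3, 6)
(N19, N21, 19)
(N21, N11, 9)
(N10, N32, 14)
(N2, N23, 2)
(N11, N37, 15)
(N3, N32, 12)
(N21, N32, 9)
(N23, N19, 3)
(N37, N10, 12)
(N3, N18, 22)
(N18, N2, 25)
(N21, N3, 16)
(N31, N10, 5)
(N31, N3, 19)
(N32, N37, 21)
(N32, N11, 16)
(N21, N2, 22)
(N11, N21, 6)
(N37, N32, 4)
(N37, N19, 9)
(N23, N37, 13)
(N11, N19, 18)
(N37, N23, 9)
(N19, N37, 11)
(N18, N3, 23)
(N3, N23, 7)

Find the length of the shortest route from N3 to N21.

Settle nodes by increasing distance from N3:
N3: 0
N23: 7  (via N3)
N19: 10  (via N23)
N32: 12  (via N3)
N37: 20  (via N23)
N18: 22  (via N3)
N11: 28  (via N32)
N21: 29  (via N19)
Shortest route: N3–N23–N19–N21 = 29 ms.

29 ms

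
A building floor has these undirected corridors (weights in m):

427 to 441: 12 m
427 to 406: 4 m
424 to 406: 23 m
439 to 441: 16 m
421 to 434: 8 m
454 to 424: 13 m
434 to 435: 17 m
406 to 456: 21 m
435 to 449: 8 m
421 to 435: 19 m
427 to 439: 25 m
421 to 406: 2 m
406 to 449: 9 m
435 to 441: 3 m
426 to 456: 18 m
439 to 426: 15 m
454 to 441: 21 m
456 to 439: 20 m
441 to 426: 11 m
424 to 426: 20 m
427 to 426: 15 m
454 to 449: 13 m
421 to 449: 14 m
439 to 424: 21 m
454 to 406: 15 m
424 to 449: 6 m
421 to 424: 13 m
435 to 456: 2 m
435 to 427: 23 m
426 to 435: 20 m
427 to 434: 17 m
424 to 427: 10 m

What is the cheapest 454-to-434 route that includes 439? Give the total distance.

70 m

Best 454 to 439: 454 → 424 → 439 costing 34
Best 439 to 434: 439 → 441 → 435 → 434 costing 36
Total via 439: 34 + 36 = 70 m.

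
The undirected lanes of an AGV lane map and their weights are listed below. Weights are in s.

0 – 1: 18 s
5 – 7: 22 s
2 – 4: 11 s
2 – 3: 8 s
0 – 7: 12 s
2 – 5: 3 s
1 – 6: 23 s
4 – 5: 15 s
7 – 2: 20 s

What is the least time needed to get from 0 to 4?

43 s

Running Dijkstra from 0:
0: 0
7: 12  (via 0)
1: 18  (via 0)
2: 32  (via 7)
5: 34  (via 7)
3: 40  (via 2)
6: 41  (via 1)
4: 43  (via 2)
Shortest route: 0–7–2–4 = 43 s.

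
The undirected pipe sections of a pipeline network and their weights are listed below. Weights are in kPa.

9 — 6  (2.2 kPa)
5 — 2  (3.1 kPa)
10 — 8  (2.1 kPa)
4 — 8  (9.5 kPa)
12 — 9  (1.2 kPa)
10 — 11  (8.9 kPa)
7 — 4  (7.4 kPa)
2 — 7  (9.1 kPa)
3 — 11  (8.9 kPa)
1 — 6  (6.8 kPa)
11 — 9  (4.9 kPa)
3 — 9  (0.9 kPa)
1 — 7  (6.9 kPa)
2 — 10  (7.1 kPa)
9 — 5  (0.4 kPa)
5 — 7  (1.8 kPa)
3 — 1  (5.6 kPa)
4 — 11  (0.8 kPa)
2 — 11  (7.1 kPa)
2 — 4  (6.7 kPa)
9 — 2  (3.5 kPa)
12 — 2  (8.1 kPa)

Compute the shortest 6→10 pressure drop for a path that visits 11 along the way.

Shortest 6→11: 6 → 9 → 11 = 7.1
Best 11 to 10: 11 → 10 costing 8.9
Total via 11: 7.1 + 8.9 = 16 kPa.

16 kPa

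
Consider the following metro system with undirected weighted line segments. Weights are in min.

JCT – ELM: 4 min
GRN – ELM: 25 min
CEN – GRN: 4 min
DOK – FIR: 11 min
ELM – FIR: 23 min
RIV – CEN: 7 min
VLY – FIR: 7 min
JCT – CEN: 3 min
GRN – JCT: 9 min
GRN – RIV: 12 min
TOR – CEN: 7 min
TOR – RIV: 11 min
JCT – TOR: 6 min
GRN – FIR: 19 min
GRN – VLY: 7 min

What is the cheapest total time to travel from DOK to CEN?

29 min

Running Dijkstra from DOK:
DOK: 0
FIR: 11  (via DOK)
VLY: 18  (via FIR)
GRN: 25  (via VLY)
CEN: 29  (via GRN)
Shortest route: DOK–FIR–VLY–GRN–CEN = 29 min.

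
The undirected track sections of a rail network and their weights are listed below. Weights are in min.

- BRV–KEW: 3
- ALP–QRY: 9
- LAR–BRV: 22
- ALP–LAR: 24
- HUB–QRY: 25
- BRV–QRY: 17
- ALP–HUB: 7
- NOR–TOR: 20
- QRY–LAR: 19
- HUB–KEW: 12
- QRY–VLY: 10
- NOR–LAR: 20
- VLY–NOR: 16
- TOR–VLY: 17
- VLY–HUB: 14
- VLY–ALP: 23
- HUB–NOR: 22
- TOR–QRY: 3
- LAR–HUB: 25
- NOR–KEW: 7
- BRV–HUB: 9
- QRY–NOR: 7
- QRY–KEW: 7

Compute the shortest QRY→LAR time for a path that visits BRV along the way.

32 min

Shortest QRY→BRV: QRY–KEW–BRV = 10
Best BRV to LAR: BRV–LAR costing 22
Total via BRV: 10 + 22 = 32 min.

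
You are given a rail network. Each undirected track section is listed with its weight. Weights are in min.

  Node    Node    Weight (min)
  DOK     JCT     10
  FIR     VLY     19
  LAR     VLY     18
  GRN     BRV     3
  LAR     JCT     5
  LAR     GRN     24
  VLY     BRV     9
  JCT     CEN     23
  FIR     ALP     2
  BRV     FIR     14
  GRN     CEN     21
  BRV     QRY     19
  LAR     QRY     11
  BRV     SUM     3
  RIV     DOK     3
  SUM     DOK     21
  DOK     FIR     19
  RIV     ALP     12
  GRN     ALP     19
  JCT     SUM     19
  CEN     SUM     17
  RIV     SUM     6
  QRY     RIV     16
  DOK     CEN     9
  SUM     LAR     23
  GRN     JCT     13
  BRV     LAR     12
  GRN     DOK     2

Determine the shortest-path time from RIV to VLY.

Shortest distances from RIV:
RIV: 0
DOK: 3  (via RIV)
GRN: 5  (via DOK)
SUM: 6  (via RIV)
BRV: 8  (via GRN)
ALP: 12  (via RIV)
CEN: 12  (via DOK)
JCT: 13  (via DOK)
FIR: 14  (via ALP)
QRY: 16  (via RIV)
VLY: 17  (via BRV)
Shortest route: RIV–DOK–GRN–BRV–VLY = 17 min.

17 min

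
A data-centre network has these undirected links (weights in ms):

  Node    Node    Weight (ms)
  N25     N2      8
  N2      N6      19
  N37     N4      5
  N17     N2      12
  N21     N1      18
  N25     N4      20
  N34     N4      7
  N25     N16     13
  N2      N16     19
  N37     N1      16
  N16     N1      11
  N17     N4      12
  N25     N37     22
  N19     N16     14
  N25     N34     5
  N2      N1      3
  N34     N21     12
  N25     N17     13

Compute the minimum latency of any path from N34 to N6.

32 ms

Enumerating some paths:
N34 - N25 - N17 - N2 - N6: 5+13+12+19 = 49
N34 - N25 - N2 - N6: 5+8+19 = 32
Cheapest is N34 - N25 - N2 - N6 at 32 ms.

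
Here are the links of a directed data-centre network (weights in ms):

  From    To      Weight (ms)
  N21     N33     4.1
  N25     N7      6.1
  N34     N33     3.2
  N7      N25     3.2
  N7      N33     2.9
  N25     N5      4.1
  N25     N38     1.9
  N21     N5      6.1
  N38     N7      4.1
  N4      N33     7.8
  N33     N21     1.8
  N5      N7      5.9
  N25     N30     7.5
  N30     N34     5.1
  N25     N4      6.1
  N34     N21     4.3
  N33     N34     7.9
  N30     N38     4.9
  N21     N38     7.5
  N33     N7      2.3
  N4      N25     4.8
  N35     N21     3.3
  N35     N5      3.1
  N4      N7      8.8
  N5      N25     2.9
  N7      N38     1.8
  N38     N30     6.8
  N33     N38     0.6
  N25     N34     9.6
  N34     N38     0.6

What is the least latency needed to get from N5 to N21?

Candidate routes:
N5–N25–N38–N7–N33–N21: 2.9+1.9+4.1+2.9+1.8 = 13.6
N5–N7–N33–N21: 5.9+2.9+1.8 = 10.6
N5–N25–N7–N33–N21: 2.9+6.1+2.9+1.8 = 13.7
The minimum is 10.6 ms via N5–N7–N33–N21.

10.6 ms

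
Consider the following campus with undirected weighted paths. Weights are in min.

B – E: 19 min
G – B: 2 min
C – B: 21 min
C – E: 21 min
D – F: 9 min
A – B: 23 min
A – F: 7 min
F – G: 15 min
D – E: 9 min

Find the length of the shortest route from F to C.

Running Dijkstra from F:
F: 0
A: 7  (via F)
D: 9  (via F)
G: 15  (via F)
B: 17  (via G)
E: 18  (via D)
C: 38  (via B)
Shortest route: F–G–B–C = 38 min.

38 min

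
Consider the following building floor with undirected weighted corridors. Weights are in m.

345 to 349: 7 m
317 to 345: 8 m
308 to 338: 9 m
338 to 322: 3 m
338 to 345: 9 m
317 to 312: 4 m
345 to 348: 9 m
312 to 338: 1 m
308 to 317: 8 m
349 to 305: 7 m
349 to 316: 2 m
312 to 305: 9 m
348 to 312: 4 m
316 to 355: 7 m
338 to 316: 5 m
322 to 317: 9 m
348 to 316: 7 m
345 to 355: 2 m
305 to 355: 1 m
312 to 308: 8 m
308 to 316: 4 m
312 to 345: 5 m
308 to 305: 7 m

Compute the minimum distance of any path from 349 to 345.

Shortest distances from 349:
349: 0
316: 2  (via 349)
308: 6  (via 316)
345: 7  (via 349)
Shortest route: 349–345 = 7 m.

7 m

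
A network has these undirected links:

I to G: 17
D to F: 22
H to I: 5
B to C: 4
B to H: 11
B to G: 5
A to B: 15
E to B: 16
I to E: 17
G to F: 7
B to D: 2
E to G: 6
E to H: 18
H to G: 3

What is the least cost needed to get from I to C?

Candidate routes:
I → H → G → B → C: 5+3+5+4 = 17
I → H → B → C: 5+11+4 = 20
Cheapest is I → H → G → B → C at 17.

17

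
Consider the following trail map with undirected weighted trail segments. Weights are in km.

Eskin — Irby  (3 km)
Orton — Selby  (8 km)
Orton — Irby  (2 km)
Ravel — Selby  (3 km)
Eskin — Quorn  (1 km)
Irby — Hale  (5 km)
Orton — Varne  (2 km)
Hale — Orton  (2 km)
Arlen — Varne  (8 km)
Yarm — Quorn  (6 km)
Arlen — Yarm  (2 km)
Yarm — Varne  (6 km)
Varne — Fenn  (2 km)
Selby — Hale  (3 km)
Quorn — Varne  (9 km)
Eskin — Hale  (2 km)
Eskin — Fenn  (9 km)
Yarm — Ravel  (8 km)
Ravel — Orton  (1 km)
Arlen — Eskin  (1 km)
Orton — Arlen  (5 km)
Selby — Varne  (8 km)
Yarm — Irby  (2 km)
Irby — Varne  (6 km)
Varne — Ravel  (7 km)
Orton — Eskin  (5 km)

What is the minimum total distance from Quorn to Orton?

5 km

Running Dijkstra from Quorn:
Quorn: 0
Eskin: 1  (via Quorn)
Arlen: 2  (via Eskin)
Hale: 3  (via Eskin)
Yarm: 4  (via Arlen)
Irby: 4  (via Eskin)
Orton: 5  (via Hale)
Shortest route: Quorn–Eskin–Hale–Orton = 5 km.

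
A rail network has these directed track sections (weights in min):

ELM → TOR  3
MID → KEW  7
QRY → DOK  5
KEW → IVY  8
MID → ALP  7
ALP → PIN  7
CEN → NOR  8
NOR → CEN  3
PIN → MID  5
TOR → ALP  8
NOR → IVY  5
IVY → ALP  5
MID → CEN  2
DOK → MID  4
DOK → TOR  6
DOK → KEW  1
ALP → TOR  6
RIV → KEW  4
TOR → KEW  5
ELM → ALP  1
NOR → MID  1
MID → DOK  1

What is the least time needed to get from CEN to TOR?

16 min

Compare a few routes:
CEN → NOR → MID → DOK → KEW → IVY → ALP → TOR: 8+1+1+1+8+5+6 = 30
CEN → NOR → IVY → ALP → TOR: 8+5+5+6 = 24
CEN → NOR → MID → ALP → TOR: 8+1+7+6 = 22
CEN → NOR → MID → DOK → TOR: 8+1+1+6 = 16
The minimum is 16 min via CEN → NOR → MID → DOK → TOR.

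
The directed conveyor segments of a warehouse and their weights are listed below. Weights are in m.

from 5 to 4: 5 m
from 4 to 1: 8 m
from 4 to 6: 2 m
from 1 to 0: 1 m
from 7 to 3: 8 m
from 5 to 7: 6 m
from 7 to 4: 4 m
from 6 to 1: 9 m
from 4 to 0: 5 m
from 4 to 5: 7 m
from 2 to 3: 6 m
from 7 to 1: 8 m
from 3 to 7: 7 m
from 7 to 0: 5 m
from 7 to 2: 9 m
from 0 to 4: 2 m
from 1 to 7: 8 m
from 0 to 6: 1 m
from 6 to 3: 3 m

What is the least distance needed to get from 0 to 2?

20 m

Enumerating some paths:
0–6–3–7–2: 1+3+7+9 = 20
0–4–6–3–7–2: 2+2+3+7+9 = 23
0–4–5–7–2: 2+7+6+9 = 24
The minimum is 20 m via 0–6–3–7–2.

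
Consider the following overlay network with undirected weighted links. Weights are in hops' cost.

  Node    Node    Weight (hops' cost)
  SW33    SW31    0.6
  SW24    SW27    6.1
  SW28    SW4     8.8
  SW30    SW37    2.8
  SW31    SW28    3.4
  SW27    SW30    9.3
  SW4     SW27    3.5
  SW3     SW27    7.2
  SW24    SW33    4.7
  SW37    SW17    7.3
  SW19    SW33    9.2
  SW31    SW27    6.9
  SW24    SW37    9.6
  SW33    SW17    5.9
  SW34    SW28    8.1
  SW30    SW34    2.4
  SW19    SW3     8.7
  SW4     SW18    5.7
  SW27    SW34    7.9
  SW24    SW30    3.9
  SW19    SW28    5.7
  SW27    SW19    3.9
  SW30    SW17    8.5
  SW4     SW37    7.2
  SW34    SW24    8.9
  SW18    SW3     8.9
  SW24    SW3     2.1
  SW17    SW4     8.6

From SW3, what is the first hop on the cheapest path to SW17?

Enumerating some paths:
SW3 → SW24 → SW30 → SW17: 2.1+3.9+8.5 = 14.5
SW3 → SW24 → SW33 → SW17: 2.1+4.7+5.9 = 12.7
SW3 → SW24 → SW30 → SW37 → SW17: 2.1+3.9+2.8+7.3 = 16.1
Cheapest is SW3 → SW24 → SW33 → SW17 at 12.7 hops' cost.
So from SW3 the first move is to SW24.

SW24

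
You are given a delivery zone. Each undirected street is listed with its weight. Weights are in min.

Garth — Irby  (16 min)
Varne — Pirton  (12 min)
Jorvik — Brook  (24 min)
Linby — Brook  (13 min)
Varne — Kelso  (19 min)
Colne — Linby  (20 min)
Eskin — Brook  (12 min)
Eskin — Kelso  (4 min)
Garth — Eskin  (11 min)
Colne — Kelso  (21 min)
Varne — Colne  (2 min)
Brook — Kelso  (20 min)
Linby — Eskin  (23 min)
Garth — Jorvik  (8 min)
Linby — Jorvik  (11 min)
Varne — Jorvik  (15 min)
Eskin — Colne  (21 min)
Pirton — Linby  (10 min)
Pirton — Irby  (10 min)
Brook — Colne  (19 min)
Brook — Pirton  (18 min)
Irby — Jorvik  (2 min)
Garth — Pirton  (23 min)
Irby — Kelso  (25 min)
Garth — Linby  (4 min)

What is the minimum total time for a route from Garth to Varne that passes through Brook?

38 min

Best Garth to Brook: Garth → Linby → Brook costing 17
Best Brook to Varne: Brook → Colne → Varne costing 21
Total via Brook: 17 + 21 = 38 min.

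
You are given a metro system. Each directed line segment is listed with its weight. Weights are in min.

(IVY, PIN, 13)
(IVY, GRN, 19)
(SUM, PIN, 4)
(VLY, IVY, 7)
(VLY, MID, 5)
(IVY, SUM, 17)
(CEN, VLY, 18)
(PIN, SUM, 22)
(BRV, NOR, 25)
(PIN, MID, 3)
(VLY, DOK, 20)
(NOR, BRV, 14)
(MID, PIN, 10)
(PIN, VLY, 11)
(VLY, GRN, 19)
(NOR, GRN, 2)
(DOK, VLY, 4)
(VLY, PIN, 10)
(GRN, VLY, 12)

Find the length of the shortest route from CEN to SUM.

Running Dijkstra from CEN:
CEN: 0
VLY: 18  (via CEN)
MID: 23  (via VLY)
IVY: 25  (via VLY)
PIN: 28  (via VLY)
GRN: 37  (via VLY)
DOK: 38  (via VLY)
SUM: 42  (via IVY)
Shortest route: CEN → VLY → IVY → SUM = 42 min.

42 min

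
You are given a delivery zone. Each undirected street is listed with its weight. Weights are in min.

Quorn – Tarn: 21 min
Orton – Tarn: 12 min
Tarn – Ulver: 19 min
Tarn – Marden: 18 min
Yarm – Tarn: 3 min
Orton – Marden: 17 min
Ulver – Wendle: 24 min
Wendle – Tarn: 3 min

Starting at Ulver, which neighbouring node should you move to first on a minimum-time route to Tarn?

Tarn

Candidate routes:
Ulver - Tarn: 19 = 19
Ulver - Wendle - Tarn: 24+3 = 27
The minimum is 19 min via Ulver - Tarn.
So from Ulver the first move is to Tarn.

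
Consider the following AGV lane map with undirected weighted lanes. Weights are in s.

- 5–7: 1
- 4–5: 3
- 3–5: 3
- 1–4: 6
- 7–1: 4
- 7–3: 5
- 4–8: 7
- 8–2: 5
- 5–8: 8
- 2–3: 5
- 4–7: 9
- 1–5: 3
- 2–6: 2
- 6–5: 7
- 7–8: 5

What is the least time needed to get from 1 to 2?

11 s

Running Dijkstra from 1:
1: 0
5: 3  (via 1)
7: 4  (via 1)
3: 6  (via 5)
4: 6  (via 1)
8: 9  (via 7)
6: 10  (via 5)
2: 11  (via 3)
Shortest route: 1–5–3–2 = 11 s.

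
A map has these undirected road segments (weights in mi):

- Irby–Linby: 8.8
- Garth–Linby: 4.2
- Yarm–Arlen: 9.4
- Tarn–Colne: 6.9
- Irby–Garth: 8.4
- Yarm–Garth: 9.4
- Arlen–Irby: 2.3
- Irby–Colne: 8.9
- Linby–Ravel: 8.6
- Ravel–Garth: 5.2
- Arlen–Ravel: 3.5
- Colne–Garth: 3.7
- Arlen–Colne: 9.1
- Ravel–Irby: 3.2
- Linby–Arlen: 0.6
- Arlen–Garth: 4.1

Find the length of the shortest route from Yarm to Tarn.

20 mi

Enumerating some paths:
Yarm → Arlen → Garth → Colne → Tarn: 9.4+4.1+3.7+6.9 = 24.1
Yarm → Arlen → Linby → Garth → Colne → Tarn: 9.4+0.6+4.2+3.7+6.9 = 24.8
Yarm → Arlen → Colne → Tarn: 9.4+9.1+6.9 = 25.4
Yarm → Garth → Colne → Tarn: 9.4+3.7+6.9 = 20
Cheapest is Yarm → Garth → Colne → Tarn at 20 mi.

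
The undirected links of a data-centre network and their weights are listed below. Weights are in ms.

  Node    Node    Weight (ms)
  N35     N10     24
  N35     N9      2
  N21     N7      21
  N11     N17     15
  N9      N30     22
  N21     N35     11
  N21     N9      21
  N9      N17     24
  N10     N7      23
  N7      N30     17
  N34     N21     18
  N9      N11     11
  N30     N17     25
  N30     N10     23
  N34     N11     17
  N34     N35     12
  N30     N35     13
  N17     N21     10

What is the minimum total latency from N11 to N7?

Settle nodes by increasing distance from N11:
N11: 0
N9: 11  (via N11)
N35: 13  (via N9)
N17: 15  (via N11)
N34: 17  (via N11)
N21: 24  (via N35)
N30: 26  (via N35)
N10: 37  (via N35)
N7: 43  (via N30)
Shortest route: N11 → N9 → N35 → N30 → N7 = 43 ms.

43 ms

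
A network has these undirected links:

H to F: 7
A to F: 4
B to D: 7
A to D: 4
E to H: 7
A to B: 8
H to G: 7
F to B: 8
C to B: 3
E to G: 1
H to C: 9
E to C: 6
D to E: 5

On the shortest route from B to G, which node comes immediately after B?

Candidate routes:
B → D → E → G: 7+5+1 = 13
B → C → E → G: 3+6+1 = 10
Cheapest is B → C → E → G at 10.
So from B the first move is to C.

C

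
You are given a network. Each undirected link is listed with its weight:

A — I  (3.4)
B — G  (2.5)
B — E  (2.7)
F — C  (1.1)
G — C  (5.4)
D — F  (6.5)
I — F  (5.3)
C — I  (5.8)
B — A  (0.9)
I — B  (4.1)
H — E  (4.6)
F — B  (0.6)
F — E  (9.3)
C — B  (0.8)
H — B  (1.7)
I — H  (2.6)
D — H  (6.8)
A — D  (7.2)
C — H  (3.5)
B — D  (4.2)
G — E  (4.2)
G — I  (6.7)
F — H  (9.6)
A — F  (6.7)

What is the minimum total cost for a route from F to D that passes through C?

6.1

Shortest F→C: F → C = 1.1
Best C to D: C → B → D costing 5
Total via C: 1.1 + 5 = 6.1.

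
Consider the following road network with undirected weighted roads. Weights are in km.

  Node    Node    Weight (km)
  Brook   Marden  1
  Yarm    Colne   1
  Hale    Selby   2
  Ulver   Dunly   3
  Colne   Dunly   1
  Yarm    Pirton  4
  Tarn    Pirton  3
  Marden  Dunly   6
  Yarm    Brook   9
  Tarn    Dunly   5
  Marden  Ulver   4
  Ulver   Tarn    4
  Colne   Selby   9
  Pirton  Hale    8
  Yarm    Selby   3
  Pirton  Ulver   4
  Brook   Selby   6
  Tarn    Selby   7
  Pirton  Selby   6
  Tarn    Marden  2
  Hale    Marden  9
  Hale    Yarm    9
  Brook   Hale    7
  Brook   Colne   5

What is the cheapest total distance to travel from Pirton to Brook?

Enumerating some paths:
Pirton → Ulver → Marden → Brook: 4+4+1 = 9
Pirton → Tarn → Marden → Brook: 3+2+1 = 6
Cheapest is Pirton → Tarn → Marden → Brook at 6 km.

6 km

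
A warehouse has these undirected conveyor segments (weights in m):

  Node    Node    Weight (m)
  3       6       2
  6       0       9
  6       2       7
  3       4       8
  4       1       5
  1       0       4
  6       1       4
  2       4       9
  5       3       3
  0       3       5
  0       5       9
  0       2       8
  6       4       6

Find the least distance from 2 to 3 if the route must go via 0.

13 m

Best 2 to 0: 2–0 costing 8
Best 0 to 3: 0–3 costing 5
Total via 0: 8 + 5 = 13 m.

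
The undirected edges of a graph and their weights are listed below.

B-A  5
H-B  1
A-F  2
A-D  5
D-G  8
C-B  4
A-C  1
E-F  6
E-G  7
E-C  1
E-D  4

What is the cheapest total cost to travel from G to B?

Running Dijkstra from G:
G: 0
E: 7  (via G)
C: 8  (via E)
D: 8  (via G)
A: 9  (via C)
F: 11  (via A)
B: 12  (via C)
Shortest route: G–E–C–B = 12.

12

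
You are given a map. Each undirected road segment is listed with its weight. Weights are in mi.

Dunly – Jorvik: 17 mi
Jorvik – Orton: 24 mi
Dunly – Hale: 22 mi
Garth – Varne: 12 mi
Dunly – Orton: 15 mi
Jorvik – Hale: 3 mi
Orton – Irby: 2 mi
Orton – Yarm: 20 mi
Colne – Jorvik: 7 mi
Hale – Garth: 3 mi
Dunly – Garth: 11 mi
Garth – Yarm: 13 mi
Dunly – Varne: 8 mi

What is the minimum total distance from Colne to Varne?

25 mi

Candidate routes:
Colne → Jorvik → Hale → Garth → Varne: 7+3+3+12 = 25
Colne → Jorvik → Dunly → Varne: 7+17+8 = 32
The minimum is 25 mi via Colne → Jorvik → Hale → Garth → Varne.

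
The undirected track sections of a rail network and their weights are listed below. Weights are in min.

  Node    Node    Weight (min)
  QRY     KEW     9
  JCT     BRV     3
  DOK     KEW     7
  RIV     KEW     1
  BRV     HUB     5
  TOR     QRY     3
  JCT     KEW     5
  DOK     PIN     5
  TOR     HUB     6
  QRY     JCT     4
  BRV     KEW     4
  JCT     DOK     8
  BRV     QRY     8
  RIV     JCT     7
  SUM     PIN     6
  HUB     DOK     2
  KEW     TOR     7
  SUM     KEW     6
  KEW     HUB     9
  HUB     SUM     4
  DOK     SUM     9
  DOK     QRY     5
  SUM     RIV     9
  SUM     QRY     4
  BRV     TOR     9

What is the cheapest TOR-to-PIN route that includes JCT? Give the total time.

20 min

Best TOR to JCT: TOR → QRY → JCT costing 7
Shortest JCT→PIN: JCT → DOK → PIN = 13
Total via JCT: 7 + 13 = 20 min.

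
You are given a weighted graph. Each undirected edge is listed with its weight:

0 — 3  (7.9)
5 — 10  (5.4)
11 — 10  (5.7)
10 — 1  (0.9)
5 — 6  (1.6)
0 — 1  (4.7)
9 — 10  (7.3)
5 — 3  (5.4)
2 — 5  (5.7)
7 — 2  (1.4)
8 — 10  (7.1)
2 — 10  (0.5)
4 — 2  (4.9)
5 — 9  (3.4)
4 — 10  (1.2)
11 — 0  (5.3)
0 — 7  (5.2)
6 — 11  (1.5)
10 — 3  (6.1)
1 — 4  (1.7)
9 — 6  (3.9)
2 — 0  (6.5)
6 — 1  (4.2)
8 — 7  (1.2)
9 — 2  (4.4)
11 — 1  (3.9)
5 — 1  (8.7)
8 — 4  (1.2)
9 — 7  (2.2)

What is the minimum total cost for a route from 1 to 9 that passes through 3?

15.8

Shortest 1→3: 1 → 10 → 3 = 7
Best 3 to 9: 3 → 5 → 9 costing 8.8
Total via 3: 7 + 8.8 = 15.8.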